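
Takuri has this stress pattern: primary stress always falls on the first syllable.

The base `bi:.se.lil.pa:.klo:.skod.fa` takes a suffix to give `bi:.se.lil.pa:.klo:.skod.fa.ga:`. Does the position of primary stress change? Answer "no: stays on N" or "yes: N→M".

Base `bi:.se.lil.pa:.klo:.skod.fa` (7 syllables):
  The word has 7 syllables; the first syllable is syllable 1 (bi:).
  → primary stress on syllable 1.
Suffixed `bi:.se.lil.pa:.klo:.skod.fa.ga:` (8 syllables):
  The word has 8 syllables; the first syllable is syllable 1 (bi:).
  → primary stress on syllable 1.

no: stays on 1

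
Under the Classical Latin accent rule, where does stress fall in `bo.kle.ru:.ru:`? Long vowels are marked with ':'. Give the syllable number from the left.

Classical Latin: stress the penult if heavy (long vowel or closed), else the antepenult.
Weights: 2 kle L, 3 ru: H, 4 ru: H.
The penult (syllable 3, ru:) is heavy, so it takes stress.
Stress on syllable 3: bo.kle.ˈru:.ru:.

3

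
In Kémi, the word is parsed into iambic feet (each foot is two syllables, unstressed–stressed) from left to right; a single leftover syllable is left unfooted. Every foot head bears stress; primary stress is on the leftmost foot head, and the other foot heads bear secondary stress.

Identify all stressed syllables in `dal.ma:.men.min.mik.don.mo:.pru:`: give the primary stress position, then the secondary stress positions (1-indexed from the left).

Parse left to right into iambic (σˈσ) feet: (dal.ˈma:) (men.ˈmin) (mik.ˈdon) (mo:.ˈpru:).
Foot heads (stressed positions): 2, 4, 6, 8.
End Rule Leftmost: primary stress on the leftmost head = syllable 2.
Secondary stress on 4, 6, 8: dal.ˈma:.men.ˌmin.mik.ˌdon.mo:.ˌpru:.

primary 2, secondary 4, 6, 8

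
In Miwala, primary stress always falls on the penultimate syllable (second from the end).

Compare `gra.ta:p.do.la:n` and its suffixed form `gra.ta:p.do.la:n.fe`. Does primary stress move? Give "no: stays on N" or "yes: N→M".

Base `gra.ta:p.do.la:n` (4 syllables):
  The word has 4 syllables; the penultimate syllable (second from the end) is syllable 3 (do).
  → primary stress on syllable 3.
Suffixed `gra.ta:p.do.la:n.fe` (5 syllables):
  The word has 5 syllables; the penultimate syllable (second from the end) is syllable 4 (la:n).
  → primary stress on syllable 4.

yes: 3→4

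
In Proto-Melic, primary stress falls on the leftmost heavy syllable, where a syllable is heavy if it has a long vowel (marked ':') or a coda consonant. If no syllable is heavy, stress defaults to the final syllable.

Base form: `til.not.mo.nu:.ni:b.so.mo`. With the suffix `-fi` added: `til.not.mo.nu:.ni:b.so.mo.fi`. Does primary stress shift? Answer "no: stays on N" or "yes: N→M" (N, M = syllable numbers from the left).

no: stays on 1

Base `til.not.mo.nu:.ni:b.so.mo` (7 syllables):
  Weights: 1 til H, 2 not H, 3 mo L, 4 nu: H, 5 ni:b H, 6 so L, 7 mo L.
  Heavy syllables in the domain: 1, 2, 4, 5. The leftmost is syllable 1 (til).
  → primary stress on syllable 1.
Suffixed `til.not.mo.nu:.ni:b.so.mo.fi` (8 syllables):
  Weights: 1 til H, 2 not H, 3 mo L, 4 nu: H, 5 ni:b H, 6 so L, 7 mo L, 8 fi L.
  Heavy syllables in the domain: 1, 2, 4, 5. The leftmost is syllable 1 (til).
  → primary stress on syllable 1.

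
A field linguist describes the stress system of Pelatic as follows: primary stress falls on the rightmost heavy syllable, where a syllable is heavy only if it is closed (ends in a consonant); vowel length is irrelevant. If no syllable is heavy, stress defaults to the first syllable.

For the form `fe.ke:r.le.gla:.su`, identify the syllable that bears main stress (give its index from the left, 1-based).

Weights: 1 fe L, 2 ke:r H, 3 le L, 4 gla: L, 5 su L.
Heavy syllables in the domain: 2. The rightmost is syllable 2 (ke:r).
Primary stress: syllable 2 → fe.ˈke:r.le.gla:.su.

2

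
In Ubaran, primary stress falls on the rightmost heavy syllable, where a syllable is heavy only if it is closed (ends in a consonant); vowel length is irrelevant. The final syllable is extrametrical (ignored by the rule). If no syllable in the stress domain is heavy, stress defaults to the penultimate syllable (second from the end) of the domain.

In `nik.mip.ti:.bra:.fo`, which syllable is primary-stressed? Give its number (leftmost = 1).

2

The final syllable (5, fo) is extrametrical; the stress domain is syllables 1–4.
Weights: 1 nik H, 2 mip H, 3 ti: L, 4 bra: L.
Heavy syllables in the domain: 1, 2. The rightmost is syllable 2 (mip).
Primary stress: syllable 2 → nik.ˈmip.ti:.bra:.fo.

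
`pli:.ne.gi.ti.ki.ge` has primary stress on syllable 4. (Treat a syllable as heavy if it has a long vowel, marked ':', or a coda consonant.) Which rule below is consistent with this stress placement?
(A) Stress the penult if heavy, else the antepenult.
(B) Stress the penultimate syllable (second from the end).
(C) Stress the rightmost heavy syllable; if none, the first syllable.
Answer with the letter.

A

Rule A → syllable 4 ✓.
Rule B → syllable 5 (observed: 4).
Rule C → syllable 1 (observed: 4).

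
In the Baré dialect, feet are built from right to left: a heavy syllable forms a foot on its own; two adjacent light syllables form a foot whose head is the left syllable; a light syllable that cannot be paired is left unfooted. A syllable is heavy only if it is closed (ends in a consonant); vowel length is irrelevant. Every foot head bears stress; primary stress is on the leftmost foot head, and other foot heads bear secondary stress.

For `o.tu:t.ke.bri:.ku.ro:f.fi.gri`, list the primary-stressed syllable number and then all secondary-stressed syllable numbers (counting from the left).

primary 2, secondary 4, 6, 7

Weights: 1 o L, 2 tu:t H, 3 ke L, 4 bri: L, 5 ku L, 6 ro:f H, 7 fi L, 8 gri L.
Parse right to left (heavy = foot alone; LL = one foot; stranded L unfooted): o (ˈtu:t) ke (ˈbri:.ku) (ˈro:f) (ˈfi.gri).
Foot heads: 2, 4, 6, 7.
Primary stress on the leftmost head = syllable 2.
Secondary stress on 4, 6, 7: o.ˈtu:t.ke.ˌbri:.ku.ˌro:f.ˌfi.gri.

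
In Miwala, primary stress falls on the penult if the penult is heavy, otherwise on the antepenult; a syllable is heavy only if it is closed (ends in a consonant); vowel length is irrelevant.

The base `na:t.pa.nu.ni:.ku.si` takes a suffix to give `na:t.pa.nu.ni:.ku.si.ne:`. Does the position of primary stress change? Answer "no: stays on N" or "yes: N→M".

yes: 4→5

Base `na:t.pa.nu.ni:.ku.si` (6 syllables):
  Weights: 4 ni: L, 5 ku L, 6 si L.
  The penult (syllable 5, ku) is light, so stress falls on the antepenult (syllable 4, ni:).
  → primary stress on syllable 4.
Suffixed `na:t.pa.nu.ni:.ku.si.ne:` (7 syllables):
  Weights: 5 ku L, 6 si L, 7 ne: L.
  The penult (syllable 6, si) is light, so stress falls on the antepenult (syllable 5, ku).
  → primary stress on syllable 5.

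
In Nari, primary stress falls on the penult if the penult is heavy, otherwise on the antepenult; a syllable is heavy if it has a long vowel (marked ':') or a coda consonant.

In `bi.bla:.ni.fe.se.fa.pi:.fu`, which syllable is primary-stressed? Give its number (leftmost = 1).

Weights: 6 fa L, 7 pi: H, 8 fu L.
The penult (syllable 7, pi:) is heavy, so it takes stress.
Primary stress: syllable 7 → bi.bla:.ni.fe.se.fa.ˈpi:.fu.

7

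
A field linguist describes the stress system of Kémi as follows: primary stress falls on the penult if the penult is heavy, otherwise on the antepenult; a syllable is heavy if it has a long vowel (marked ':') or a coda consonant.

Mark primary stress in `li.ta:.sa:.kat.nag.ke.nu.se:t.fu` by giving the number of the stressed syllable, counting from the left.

Weights: 7 nu L, 8 se:t H, 9 fu L.
The penult (syllable 8, se:t) is heavy, so it takes stress.
Primary stress: syllable 8 → li.ta:.sa:.kat.nag.ke.nu.ˈse:t.fu.

8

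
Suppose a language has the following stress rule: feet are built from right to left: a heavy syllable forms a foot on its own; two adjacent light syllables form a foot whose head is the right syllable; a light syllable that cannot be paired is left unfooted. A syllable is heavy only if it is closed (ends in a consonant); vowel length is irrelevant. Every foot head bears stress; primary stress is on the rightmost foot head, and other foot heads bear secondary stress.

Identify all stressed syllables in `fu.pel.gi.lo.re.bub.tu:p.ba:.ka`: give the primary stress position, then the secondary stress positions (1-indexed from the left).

Weights: 1 fu L, 2 pel H, 3 gi L, 4 lo L, 5 re L, 6 bub H, 7 tu:p H, 8 ba: L, 9 ka L.
Parse right to left (heavy = foot alone; LL = one foot; stranded L unfooted): fu (ˈpel) gi (lo.ˈre) (ˈbub) (ˈtu:p) (ba:.ˈka).
Foot heads: 2, 5, 6, 7, 9.
Primary stress on the rightmost head = syllable 9.
Secondary stress on 2, 5, 6, 7: fu.ˌpel.gi.lo.ˌre.ˌbub.ˌtu:p.ba:.ˈka.

primary 9, secondary 2, 5, 6, 7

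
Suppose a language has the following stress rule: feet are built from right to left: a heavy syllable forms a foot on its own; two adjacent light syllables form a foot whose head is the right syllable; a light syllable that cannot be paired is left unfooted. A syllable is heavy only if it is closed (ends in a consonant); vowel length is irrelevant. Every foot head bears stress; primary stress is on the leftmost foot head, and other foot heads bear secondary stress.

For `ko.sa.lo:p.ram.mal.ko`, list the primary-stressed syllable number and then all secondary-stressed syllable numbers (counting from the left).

primary 2, secondary 3, 4, 5

Weights: 1 ko L, 2 sa L, 3 lo:p H, 4 ram H, 5 mal H, 6 ko L.
Parse right to left (heavy = foot alone; LL = one foot; stranded L unfooted): (ko.ˈsa) (ˈlo:p) (ˈram) (ˈmal) ko.
Foot heads: 2, 3, 4, 5.
Primary stress on the leftmost head = syllable 2.
Secondary stress on 3, 4, 5: ko.ˈsa.ˌlo:p.ˌram.ˌmal.ko.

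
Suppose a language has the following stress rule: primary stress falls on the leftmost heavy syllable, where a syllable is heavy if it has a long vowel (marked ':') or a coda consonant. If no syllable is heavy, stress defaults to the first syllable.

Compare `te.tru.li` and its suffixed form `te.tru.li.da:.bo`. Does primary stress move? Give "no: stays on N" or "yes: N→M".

Base `te.tru.li` (3 syllables):
  Weights: 1 te L, 2 tru L, 3 li L.
  No heavy syllable in the domain; default to the first syllable = syllable 1.
  → primary stress on syllable 1.
Suffixed `te.tru.li.da:.bo` (5 syllables):
  Weights: 1 te L, 2 tru L, 3 li L, 4 da: H, 5 bo L.
  Heavy syllables in the domain: 4. The leftmost is syllable 4 (da:).
  → primary stress on syllable 4.

yes: 1→4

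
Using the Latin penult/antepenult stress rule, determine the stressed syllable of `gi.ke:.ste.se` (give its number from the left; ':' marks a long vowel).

Classical Latin: stress the penult if heavy (long vowel or closed), else the antepenult.
Weights: 2 ke: H, 3 ste L, 4 se L.
The penult (syllable 3, ste) is light, so stress falls on the antepenult (syllable 2, ke:).
Stress on syllable 2: gi.ˈke:.ste.se.

2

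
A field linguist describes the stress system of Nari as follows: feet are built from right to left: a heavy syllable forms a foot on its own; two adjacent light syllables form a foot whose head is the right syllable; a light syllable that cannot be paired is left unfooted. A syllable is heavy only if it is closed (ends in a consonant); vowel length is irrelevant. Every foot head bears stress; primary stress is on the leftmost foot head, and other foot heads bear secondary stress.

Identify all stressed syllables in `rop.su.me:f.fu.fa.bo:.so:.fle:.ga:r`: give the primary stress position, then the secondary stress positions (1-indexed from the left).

primary 1, secondary 3, 6, 8, 9

Weights: 1 rop H, 2 su L, 3 me:f H, 4 fu L, 5 fa L, 6 bo: L, 7 so: L, 8 fle: L, 9 ga:r H.
Parse right to left (heavy = foot alone; LL = one foot; stranded L unfooted): (ˈrop) su (ˈme:f) fu (fa.ˈbo:) (so:.ˈfle:) (ˈga:r).
Foot heads: 1, 3, 6, 8, 9.
Primary stress on the leftmost head = syllable 1.
Secondary stress on 3, 6, 8, 9: ˈrop.su.ˌme:f.fu.fa.ˌbo:.so:.ˌfle:.ˌga:r.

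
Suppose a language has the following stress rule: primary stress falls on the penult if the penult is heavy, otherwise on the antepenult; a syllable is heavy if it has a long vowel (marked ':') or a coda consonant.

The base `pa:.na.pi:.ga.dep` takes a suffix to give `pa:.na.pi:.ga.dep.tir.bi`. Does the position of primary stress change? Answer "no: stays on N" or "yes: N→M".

yes: 3→6

Base `pa:.na.pi:.ga.dep` (5 syllables):
  Weights: 3 pi: H, 4 ga L, 5 dep H.
  The penult (syllable 4, ga) is light, so stress falls on the antepenult (syllable 3, pi:).
  → primary stress on syllable 3.
Suffixed `pa:.na.pi:.ga.dep.tir.bi` (7 syllables):
  Weights: 5 dep H, 6 tir H, 7 bi L.
  The penult (syllable 6, tir) is heavy, so it takes stress.
  → primary stress on syllable 6.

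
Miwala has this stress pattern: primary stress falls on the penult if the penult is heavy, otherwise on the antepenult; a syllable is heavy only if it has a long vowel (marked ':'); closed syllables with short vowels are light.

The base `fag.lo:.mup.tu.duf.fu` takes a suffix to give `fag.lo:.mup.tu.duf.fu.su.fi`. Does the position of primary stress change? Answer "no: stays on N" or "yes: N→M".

Base `fag.lo:.mup.tu.duf.fu` (6 syllables):
  Weights: 4 tu L, 5 duf L, 6 fu L.
  The penult (syllable 5, duf) is light, so stress falls on the antepenult (syllable 4, tu).
  → primary stress on syllable 4.
Suffixed `fag.lo:.mup.tu.duf.fu.su.fi` (8 syllables):
  Weights: 6 fu L, 7 su L, 8 fi L.
  The penult (syllable 7, su) is light, so stress falls on the antepenult (syllable 6, fu).
  → primary stress on syllable 6.

yes: 4→6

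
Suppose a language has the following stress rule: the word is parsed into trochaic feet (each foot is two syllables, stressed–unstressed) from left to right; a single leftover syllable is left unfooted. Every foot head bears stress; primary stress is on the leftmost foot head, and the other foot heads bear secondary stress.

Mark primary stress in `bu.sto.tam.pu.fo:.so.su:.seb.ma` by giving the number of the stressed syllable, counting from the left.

1

Parse left to right into trochaic (ˈσσ) feet: (ˈbu.sto) (ˈtam.pu) (ˈfo:.so) (ˈsu:.seb) ma. Syllable 9 is left unfooted.
Foot heads (stressed positions): 1, 3, 5, 7.
End Rule Leftmost: primary stress on the leftmost head = syllable 1.
Primary stress: syllable 1 → ˈbu.sto.tam.pu.fo:.so.su:.seb.ma.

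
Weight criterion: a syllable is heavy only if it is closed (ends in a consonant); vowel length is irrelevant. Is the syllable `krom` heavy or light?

heavy

`krom`: short vowel, closed (coda /m/). Closed (coda /m/) → heavy.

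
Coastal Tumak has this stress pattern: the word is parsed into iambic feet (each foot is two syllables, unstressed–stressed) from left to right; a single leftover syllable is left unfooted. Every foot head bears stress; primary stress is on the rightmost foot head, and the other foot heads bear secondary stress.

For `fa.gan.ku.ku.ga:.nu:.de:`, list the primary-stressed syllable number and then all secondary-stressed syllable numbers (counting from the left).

Parse left to right into iambic (σˈσ) feet: (fa.ˈgan) (ku.ˈku) (ga:.ˈnu:) de:. Syllable 7 is left unfooted.
Foot heads (stressed positions): 2, 4, 6.
End Rule Rightmost: primary stress on the rightmost head = syllable 6.
Secondary stress on 2, 4: fa.ˌgan.ku.ˌku.ga:.ˈnu:.de:.

primary 6, secondary 2, 4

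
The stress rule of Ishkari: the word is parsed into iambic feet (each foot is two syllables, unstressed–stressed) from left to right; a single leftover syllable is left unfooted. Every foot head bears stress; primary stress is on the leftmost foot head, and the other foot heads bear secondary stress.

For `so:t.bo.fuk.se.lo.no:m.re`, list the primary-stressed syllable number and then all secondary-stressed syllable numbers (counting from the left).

Parse left to right into iambic (σˈσ) feet: (so:t.ˈbo) (fuk.ˈse) (lo.ˈno:m) re. Syllable 7 is left unfooted.
Foot heads (stressed positions): 2, 4, 6.
End Rule Leftmost: primary stress on the leftmost head = syllable 2.
Secondary stress on 4, 6: so:t.ˈbo.fuk.ˌse.lo.ˌno:m.re.

primary 2, secondary 4, 6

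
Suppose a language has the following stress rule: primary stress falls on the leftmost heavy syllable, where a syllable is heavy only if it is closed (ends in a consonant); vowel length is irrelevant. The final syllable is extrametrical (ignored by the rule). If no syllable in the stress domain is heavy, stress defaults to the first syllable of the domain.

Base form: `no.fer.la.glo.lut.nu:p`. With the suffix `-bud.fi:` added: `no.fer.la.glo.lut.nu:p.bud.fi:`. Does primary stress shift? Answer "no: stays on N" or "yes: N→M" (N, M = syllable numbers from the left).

no: stays on 2

Base `no.fer.la.glo.lut.nu:p` (6 syllables):
  The final syllable (6, nu:p) is extrametrical; the stress domain is syllables 1–5.
  Weights: 1 no L, 2 fer H, 3 la L, 4 glo L, 5 lut H.
  Heavy syllables in the domain: 2, 5. The leftmost is syllable 2 (fer).
  → primary stress on syllable 2.
Suffixed `no.fer.la.glo.lut.nu:p.bud.fi:` (8 syllables):
  The final syllable (8, fi:) is extrametrical; the stress domain is syllables 1–7.
  Weights: 1 no L, 2 fer H, 3 la L, 4 glo L, 5 lut H, 6 nu:p H, 7 bud H.
  Heavy syllables in the domain: 2, 5, 6, 7. The leftmost is syllable 2 (fer).
  → primary stress on syllable 2.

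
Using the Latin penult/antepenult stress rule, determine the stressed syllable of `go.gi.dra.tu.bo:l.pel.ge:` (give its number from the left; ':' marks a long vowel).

6

Classical Latin: stress the penult if heavy (long vowel or closed), else the antepenult.
Weights: 5 bo:l H, 6 pel H, 7 ge: H.
The penult (syllable 6, pel) is heavy, so it takes stress.
Stress on syllable 6: go.gi.dra.tu.bo:l.ˈpel.ge:.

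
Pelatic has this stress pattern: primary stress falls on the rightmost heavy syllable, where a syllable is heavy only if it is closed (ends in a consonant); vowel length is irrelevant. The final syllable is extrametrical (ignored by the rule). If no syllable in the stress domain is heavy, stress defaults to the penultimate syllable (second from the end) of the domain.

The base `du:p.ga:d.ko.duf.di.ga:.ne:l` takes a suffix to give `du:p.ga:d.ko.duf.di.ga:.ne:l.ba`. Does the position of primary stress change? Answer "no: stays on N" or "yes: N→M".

yes: 4→7

Base `du:p.ga:d.ko.duf.di.ga:.ne:l` (7 syllables):
  The final syllable (7, ne:l) is extrametrical; the stress domain is syllables 1–6.
  Weights: 1 du:p H, 2 ga:d H, 3 ko L, 4 duf H, 5 di L, 6 ga: L.
  Heavy syllables in the domain: 1, 2, 4. The rightmost is syllable 4 (duf).
  → primary stress on syllable 4.
Suffixed `du:p.ga:d.ko.duf.di.ga:.ne:l.ba` (8 syllables):
  The final syllable (8, ba) is extrametrical; the stress domain is syllables 1–7.
  Weights: 1 du:p H, 2 ga:d H, 3 ko L, 4 duf H, 5 di L, 6 ga: L, 7 ne:l H.
  Heavy syllables in the domain: 1, 2, 4, 7. The rightmost is syllable 7 (ne:l).
  → primary stress on syllable 7.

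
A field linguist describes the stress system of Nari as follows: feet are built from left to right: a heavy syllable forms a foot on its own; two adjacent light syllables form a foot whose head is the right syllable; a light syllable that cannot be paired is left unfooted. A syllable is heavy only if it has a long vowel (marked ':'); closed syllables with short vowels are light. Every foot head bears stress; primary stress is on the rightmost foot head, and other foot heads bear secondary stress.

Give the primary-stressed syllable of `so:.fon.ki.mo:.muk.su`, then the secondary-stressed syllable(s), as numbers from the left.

primary 6, secondary 1, 3, 4

Weights: 1 so: H, 2 fon L, 3 ki L, 4 mo: H, 5 muk L, 6 su L.
Parse left to right (heavy = foot alone; LL = one foot; stranded L unfooted): (ˈso:) (fon.ˈki) (ˈmo:) (muk.ˈsu).
Foot heads: 1, 3, 4, 6.
Primary stress on the rightmost head = syllable 6.
Secondary stress on 1, 3, 4: ˌso:.fon.ˌki.ˌmo:.muk.ˈsu.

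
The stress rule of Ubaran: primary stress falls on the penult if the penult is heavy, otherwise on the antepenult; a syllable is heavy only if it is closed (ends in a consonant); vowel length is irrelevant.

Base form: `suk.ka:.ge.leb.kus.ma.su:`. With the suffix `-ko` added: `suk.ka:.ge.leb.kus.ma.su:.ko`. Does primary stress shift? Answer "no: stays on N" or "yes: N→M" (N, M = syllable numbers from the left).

Base `suk.ka:.ge.leb.kus.ma.su:` (7 syllables):
  Weights: 5 kus H, 6 ma L, 7 su: L.
  The penult (syllable 6, ma) is light, so stress falls on the antepenult (syllable 5, kus).
  → primary stress on syllable 5.
Suffixed `suk.ka:.ge.leb.kus.ma.su:.ko` (8 syllables):
  Weights: 6 ma L, 7 su: L, 8 ko L.
  The penult (syllable 7, su:) is light, so stress falls on the antepenult (syllable 6, ma).
  → primary stress on syllable 6.

yes: 5→6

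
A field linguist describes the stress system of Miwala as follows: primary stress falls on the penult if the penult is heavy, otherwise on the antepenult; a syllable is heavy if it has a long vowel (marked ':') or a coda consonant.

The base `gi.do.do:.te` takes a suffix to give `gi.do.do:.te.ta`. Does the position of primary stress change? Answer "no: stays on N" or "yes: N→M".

Base `gi.do.do:.te` (4 syllables):
  Weights: 2 do L, 3 do: H, 4 te L.
  The penult (syllable 3, do:) is heavy, so it takes stress.
  → primary stress on syllable 3.
Suffixed `gi.do.do:.te.ta` (5 syllables):
  Weights: 3 do: H, 4 te L, 5 ta L.
  The penult (syllable 4, te) is light, so stress falls on the antepenult (syllable 3, do:).
  → primary stress on syllable 3.

no: stays on 3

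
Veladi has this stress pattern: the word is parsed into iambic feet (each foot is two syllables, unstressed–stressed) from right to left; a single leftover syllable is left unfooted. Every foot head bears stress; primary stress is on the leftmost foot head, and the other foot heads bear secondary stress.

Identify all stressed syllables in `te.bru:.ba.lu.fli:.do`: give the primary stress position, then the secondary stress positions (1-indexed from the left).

Parse right to left into iambic (σˈσ) feet: (te.ˈbru:) (ba.ˈlu) (fli:.ˈdo).
Foot heads (stressed positions): 2, 4, 6.
End Rule Leftmost: primary stress on the leftmost head = syllable 2.
Secondary stress on 4, 6: te.ˈbru:.ba.ˌlu.fli:.ˌdo.

primary 2, secondary 4, 6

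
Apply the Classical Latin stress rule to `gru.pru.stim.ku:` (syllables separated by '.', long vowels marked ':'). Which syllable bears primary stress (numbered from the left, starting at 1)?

Classical Latin: stress the penult if heavy (long vowel or closed), else the antepenult.
Weights: 2 pru L, 3 stim H, 4 ku: H.
The penult (syllable 3, stim) is heavy, so it takes stress.
Stress on syllable 3: gru.pru.ˈstim.ku:.

3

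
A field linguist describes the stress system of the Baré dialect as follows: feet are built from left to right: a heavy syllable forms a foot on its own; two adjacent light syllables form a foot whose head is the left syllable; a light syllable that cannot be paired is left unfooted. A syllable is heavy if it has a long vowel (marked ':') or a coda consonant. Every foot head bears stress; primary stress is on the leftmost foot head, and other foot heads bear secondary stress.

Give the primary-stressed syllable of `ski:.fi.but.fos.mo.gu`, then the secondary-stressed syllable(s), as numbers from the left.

Weights: 1 ski: H, 2 fi L, 3 but H, 4 fos H, 5 mo L, 6 gu L.
Parse left to right (heavy = foot alone; LL = one foot; stranded L unfooted): (ˈski:) fi (ˈbut) (ˈfos) (ˈmo.gu).
Foot heads: 1, 3, 4, 5.
Primary stress on the leftmost head = syllable 1.
Secondary stress on 3, 4, 5: ˈski:.fi.ˌbut.ˌfos.ˌmo.gu.

primary 1, secondary 3, 4, 5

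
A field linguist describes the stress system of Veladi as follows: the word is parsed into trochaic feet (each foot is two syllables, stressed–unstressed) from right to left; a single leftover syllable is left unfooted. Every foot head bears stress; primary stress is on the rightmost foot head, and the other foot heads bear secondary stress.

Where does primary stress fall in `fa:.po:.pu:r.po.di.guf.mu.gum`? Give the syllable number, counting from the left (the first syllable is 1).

7

Parse right to left into trochaic (ˈσσ) feet: (ˈfa:.po:) (ˈpu:r.po) (ˈdi.guf) (ˈmu.gum).
Foot heads (stressed positions): 1, 3, 5, 7.
End Rule Rightmost: primary stress on the rightmost head = syllable 7.
Primary stress: syllable 7 → fa:.po:.pu:r.po.di.guf.ˈmu.gum.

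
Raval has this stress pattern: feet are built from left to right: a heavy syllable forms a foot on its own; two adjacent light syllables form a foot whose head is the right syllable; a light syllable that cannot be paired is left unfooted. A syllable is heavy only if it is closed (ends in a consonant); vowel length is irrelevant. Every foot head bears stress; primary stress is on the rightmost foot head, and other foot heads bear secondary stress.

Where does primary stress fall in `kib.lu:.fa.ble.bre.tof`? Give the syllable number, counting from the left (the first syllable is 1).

6

Weights: 1 kib H, 2 lu: L, 3 fa L, 4 ble L, 5 bre L, 6 tof H.
Parse left to right (heavy = foot alone; LL = one foot; stranded L unfooted): (ˈkib) (lu:.ˈfa) (ble.ˈbre) (ˈtof).
Foot heads: 1, 3, 5, 6.
Primary stress on the rightmost head = syllable 6.
Primary stress: syllable 6 → kib.lu:.fa.ble.bre.ˈtof.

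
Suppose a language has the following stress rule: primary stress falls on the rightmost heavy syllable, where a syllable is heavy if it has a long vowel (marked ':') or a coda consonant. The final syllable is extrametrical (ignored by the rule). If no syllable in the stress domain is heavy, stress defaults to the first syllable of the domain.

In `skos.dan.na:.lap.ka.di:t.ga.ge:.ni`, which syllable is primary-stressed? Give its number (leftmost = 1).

8

The final syllable (9, ni) is extrametrical; the stress domain is syllables 1–8.
Weights: 1 skos H, 2 dan H, 3 na: H, 4 lap H, 5 ka L, 6 di:t H, 7 ga L, 8 ge: H.
Heavy syllables in the domain: 1, 2, 3, 4, 6, 8. The rightmost is syllable 8 (ge:).
Primary stress: syllable 8 → skos.dan.na:.lap.ka.di:t.ga.ˈge:.ni.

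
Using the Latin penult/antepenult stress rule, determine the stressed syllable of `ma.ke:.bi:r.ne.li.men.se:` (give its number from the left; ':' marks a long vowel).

6

Classical Latin: stress the penult if heavy (long vowel or closed), else the antepenult.
Weights: 5 li L, 6 men H, 7 se: H.
The penult (syllable 6, men) is heavy, so it takes stress.
Stress on syllable 6: ma.ke:.bi:r.ne.li.ˈmen.se:.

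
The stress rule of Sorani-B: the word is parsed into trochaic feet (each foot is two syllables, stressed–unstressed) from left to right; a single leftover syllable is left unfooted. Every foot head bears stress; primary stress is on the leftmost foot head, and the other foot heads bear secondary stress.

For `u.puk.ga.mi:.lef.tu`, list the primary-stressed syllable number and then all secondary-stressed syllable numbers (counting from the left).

primary 1, secondary 3, 5

Parse left to right into trochaic (ˈσσ) feet: (ˈu.puk) (ˈga.mi:) (ˈlef.tu).
Foot heads (stressed positions): 1, 3, 5.
End Rule Leftmost: primary stress on the leftmost head = syllable 1.
Secondary stress on 3, 5: ˈu.puk.ˌga.mi:.ˌlef.tu.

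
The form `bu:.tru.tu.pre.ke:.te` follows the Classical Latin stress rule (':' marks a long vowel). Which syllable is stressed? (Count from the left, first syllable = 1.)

5

Classical Latin: stress the penult if heavy (long vowel or closed), else the antepenult.
Weights: 4 pre L, 5 ke: H, 6 te L.
The penult (syllable 5, ke:) is heavy, so it takes stress.
Stress on syllable 5: bu:.tru.tu.pre.ˈke:.te.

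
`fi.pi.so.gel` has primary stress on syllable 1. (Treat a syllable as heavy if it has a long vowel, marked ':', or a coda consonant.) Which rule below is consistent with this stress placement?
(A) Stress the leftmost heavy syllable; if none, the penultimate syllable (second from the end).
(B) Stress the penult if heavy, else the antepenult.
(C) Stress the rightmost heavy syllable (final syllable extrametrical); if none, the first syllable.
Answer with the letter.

Rule A → syllable 4 (observed: 1).
Rule B → syllable 2 (observed: 1).
Rule C → syllable 1 ✓.

C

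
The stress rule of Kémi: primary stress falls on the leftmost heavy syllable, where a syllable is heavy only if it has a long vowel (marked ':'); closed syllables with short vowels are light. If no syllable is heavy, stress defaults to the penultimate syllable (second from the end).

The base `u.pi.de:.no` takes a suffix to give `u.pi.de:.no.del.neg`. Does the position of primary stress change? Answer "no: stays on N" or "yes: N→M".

Base `u.pi.de:.no` (4 syllables):
  Weights: 1 u L, 2 pi L, 3 de: H, 4 no L.
  Heavy syllables in the domain: 3. The leftmost is syllable 3 (de:).
  → primary stress on syllable 3.
Suffixed `u.pi.de:.no.del.neg` (6 syllables):
  Weights: 1 u L, 2 pi L, 3 de: H, 4 no L, 5 del L, 6 neg L.
  Heavy syllables in the domain: 3. The leftmost is syllable 3 (de:).
  → primary stress on syllable 3.

no: stays on 3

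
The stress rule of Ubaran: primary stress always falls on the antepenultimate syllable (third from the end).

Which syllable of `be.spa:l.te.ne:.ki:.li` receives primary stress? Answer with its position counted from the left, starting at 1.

4

The word has 6 syllables; the antepenultimate syllable (third from the end) is syllable 4 (ne:).
Primary stress: syllable 4 → be.spa:l.te.ˈne:.ki:.li.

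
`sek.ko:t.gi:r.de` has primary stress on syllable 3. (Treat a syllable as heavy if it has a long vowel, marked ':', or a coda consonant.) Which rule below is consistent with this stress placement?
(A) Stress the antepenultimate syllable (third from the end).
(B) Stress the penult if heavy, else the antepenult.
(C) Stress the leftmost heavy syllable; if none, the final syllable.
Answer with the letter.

B

Rule A → syllable 2 (observed: 3).
Rule B → syllable 3 ✓.
Rule C → syllable 1 (observed: 3).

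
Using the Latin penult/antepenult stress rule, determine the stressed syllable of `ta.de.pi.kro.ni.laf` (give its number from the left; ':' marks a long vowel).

Classical Latin: stress the penult if heavy (long vowel or closed), else the antepenult.
Weights: 4 kro L, 5 ni L, 6 laf H.
The penult (syllable 5, ni) is light, so stress falls on the antepenult (syllable 4, kro).
Stress on syllable 4: ta.de.pi.ˈkro.ni.laf.

4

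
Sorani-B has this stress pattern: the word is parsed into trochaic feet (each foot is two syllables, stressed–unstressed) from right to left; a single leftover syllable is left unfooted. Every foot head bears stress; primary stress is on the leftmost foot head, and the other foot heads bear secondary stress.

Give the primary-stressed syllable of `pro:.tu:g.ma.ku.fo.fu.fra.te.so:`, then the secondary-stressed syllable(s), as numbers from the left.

Parse right to left into trochaic (ˈσσ) feet: pro: (ˈtu:g.ma) (ˈku.fo) (ˈfu.fra) (ˈte.so:). Syllable 1 is left unfooted.
Foot heads (stressed positions): 2, 4, 6, 8.
End Rule Leftmost: primary stress on the leftmost head = syllable 2.
Secondary stress on 4, 6, 8: pro:.ˈtu:g.ma.ˌku.fo.ˌfu.fra.ˌte.so:.

primary 2, secondary 4, 6, 8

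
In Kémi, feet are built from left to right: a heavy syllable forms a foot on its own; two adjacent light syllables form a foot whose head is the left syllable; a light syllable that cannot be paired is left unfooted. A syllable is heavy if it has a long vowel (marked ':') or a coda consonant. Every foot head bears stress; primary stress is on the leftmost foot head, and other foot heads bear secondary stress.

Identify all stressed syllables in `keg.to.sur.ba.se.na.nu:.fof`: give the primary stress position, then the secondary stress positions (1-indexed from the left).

Weights: 1 keg H, 2 to L, 3 sur H, 4 ba L, 5 se L, 6 na L, 7 nu: H, 8 fof H.
Parse left to right (heavy = foot alone; LL = one foot; stranded L unfooted): (ˈkeg) to (ˈsur) (ˈba.se) na (ˈnu:) (ˈfof).
Foot heads: 1, 3, 4, 7, 8.
Primary stress on the leftmost head = syllable 1.
Secondary stress on 3, 4, 7, 8: ˈkeg.to.ˌsur.ˌba.se.na.ˌnu:.ˌfof.

primary 1, secondary 3, 4, 7, 8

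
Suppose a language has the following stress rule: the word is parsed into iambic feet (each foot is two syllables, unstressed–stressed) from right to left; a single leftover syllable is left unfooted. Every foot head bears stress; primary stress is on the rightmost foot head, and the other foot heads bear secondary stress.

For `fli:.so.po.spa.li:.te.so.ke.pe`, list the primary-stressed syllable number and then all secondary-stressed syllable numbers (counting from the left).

Parse right to left into iambic (σˈσ) feet: fli: (so.ˈpo) (spa.ˈli:) (te.ˈso) (ke.ˈpe). Syllable 1 is left unfooted.
Foot heads (stressed positions): 3, 5, 7, 9.
End Rule Rightmost: primary stress on the rightmost head = syllable 9.
Secondary stress on 3, 5, 7: fli:.so.ˌpo.spa.ˌli:.te.ˌso.ke.ˈpe.

primary 9, secondary 3, 5, 7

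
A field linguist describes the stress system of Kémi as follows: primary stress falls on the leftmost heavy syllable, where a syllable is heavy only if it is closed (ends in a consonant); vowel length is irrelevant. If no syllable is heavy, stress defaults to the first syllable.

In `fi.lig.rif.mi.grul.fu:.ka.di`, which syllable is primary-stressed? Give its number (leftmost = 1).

2

Weights: 1 fi L, 2 lig H, 3 rif H, 4 mi L, 5 grul H, 6 fu: L, 7 ka L, 8 di L.
Heavy syllables in the domain: 2, 3, 5. The leftmost is syllable 2 (lig).
Primary stress: syllable 2 → fi.ˈlig.rif.mi.grul.fu:.ka.di.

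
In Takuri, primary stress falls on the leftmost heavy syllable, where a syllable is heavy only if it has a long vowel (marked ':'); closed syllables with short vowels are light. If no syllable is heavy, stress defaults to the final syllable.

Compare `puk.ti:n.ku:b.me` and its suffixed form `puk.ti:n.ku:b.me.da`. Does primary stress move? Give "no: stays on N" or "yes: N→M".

no: stays on 2

Base `puk.ti:n.ku:b.me` (4 syllables):
  Weights: 1 puk L, 2 ti:n H, 3 ku:b H, 4 me L.
  Heavy syllables in the domain: 2, 3. The leftmost is syllable 2 (ti:n).
  → primary stress on syllable 2.
Suffixed `puk.ti:n.ku:b.me.da` (5 syllables):
  Weights: 1 puk L, 2 ti:n H, 3 ku:b H, 4 me L, 5 da L.
  Heavy syllables in the domain: 2, 3. The leftmost is syllable 2 (ti:n).
  → primary stress on syllable 2.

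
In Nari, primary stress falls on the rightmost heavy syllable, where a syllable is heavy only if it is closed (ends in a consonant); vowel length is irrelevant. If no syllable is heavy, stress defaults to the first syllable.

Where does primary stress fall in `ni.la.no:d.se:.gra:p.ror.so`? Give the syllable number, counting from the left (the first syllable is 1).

6

Weights: 1 ni L, 2 la L, 3 no:d H, 4 se: L, 5 gra:p H, 6 ror H, 7 so L.
Heavy syllables in the domain: 3, 5, 6. The rightmost is syllable 6 (ror).
Primary stress: syllable 6 → ni.la.no:d.se:.gra:p.ˈror.so.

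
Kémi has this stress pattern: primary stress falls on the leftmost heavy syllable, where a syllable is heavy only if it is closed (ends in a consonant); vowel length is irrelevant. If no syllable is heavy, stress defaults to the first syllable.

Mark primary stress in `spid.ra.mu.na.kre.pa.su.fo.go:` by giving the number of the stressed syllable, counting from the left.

Weights: 1 spid H, 2 ra L, 3 mu L, 4 na L, 5 kre L, 6 pa L, 7 su L, 8 fo L, 9 go: L.
Heavy syllables in the domain: 1. The leftmost is syllable 1 (spid).
Primary stress: syllable 1 → ˈspid.ra.mu.na.kre.pa.su.fo.go:.

1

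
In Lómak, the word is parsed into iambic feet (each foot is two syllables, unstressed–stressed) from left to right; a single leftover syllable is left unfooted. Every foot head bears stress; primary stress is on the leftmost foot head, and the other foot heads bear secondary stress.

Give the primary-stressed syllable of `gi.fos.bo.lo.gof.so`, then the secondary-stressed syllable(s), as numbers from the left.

primary 2, secondary 4, 6

Parse left to right into iambic (σˈσ) feet: (gi.ˈfos) (bo.ˈlo) (gof.ˈso).
Foot heads (stressed positions): 2, 4, 6.
End Rule Leftmost: primary stress on the leftmost head = syllable 2.
Secondary stress on 4, 6: gi.ˈfos.bo.ˌlo.gof.ˌso.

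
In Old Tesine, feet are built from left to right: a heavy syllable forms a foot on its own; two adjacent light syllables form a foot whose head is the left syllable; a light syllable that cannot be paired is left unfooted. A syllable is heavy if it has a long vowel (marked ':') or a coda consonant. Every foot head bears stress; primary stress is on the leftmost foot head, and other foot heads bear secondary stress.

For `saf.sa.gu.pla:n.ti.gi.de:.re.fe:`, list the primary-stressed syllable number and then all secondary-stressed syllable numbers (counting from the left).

primary 1, secondary 2, 4, 5, 7, 9

Weights: 1 saf H, 2 sa L, 3 gu L, 4 pla:n H, 5 ti L, 6 gi L, 7 de: H, 8 re L, 9 fe: H.
Parse left to right (heavy = foot alone; LL = one foot; stranded L unfooted): (ˈsaf) (ˈsa.gu) (ˈpla:n) (ˈti.gi) (ˈde:) re (ˈfe:).
Foot heads: 1, 2, 4, 5, 7, 9.
Primary stress on the leftmost head = syllable 1.
Secondary stress on 2, 4, 5, 7, 9: ˈsaf.ˌsa.gu.ˌpla:n.ˌti.gi.ˌde:.re.ˌfe:.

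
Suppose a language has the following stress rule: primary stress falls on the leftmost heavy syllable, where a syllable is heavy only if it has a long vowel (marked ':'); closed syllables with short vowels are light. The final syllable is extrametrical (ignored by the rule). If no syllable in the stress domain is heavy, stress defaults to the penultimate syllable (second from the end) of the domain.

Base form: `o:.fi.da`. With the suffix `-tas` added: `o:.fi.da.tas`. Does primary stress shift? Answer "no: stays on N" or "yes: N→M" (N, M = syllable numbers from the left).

Base `o:.fi.da` (3 syllables):
  The final syllable (3, da) is extrametrical; the stress domain is syllables 1–2.
  Weights: 1 o: H, 2 fi L.
  Heavy syllables in the domain: 1. The leftmost is syllable 1 (o:).
  → primary stress on syllable 1.
Suffixed `o:.fi.da.tas` (4 syllables):
  The final syllable (4, tas) is extrametrical; the stress domain is syllables 1–3.
  Weights: 1 o: H, 2 fi L, 3 da L.
  Heavy syllables in the domain: 1. The leftmost is syllable 1 (o:).
  → primary stress on syllable 1.

no: stays on 1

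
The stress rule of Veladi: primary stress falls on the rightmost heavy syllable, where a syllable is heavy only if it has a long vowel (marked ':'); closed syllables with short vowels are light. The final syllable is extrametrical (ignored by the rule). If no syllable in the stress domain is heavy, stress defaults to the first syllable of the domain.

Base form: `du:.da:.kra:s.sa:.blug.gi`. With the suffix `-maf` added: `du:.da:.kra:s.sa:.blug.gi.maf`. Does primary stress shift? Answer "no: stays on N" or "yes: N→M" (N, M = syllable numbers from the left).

Base `du:.da:.kra:s.sa:.blug.gi` (6 syllables):
  The final syllable (6, gi) is extrametrical; the stress domain is syllables 1–5.
  Weights: 1 du: H, 2 da: H, 3 kra:s H, 4 sa: H, 5 blug L.
  Heavy syllables in the domain: 1, 2, 3, 4. The rightmost is syllable 4 (sa:).
  → primary stress on syllable 4.
Suffixed `du:.da:.kra:s.sa:.blug.gi.maf` (7 syllables):
  The final syllable (7, maf) is extrametrical; the stress domain is syllables 1–6.
  Weights: 1 du: H, 2 da: H, 3 kra:s H, 4 sa: H, 5 blug L, 6 gi L.
  Heavy syllables in the domain: 1, 2, 3, 4. The rightmost is syllable 4 (sa:).
  → primary stress on syllable 4.

no: stays on 4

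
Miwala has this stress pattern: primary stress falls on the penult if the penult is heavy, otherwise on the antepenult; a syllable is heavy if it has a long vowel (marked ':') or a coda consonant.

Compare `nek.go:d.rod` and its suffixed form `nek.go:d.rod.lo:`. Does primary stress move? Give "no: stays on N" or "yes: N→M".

Base `nek.go:d.rod` (3 syllables):
  Weights: 1 nek H, 2 go:d H, 3 rod H.
  The penult (syllable 2, go:d) is heavy, so it takes stress.
  → primary stress on syllable 2.
Suffixed `nek.go:d.rod.lo:` (4 syllables):
  Weights: 2 go:d H, 3 rod H, 4 lo: H.
  The penult (syllable 3, rod) is heavy, so it takes stress.
  → primary stress on syllable 3.

yes: 2→3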